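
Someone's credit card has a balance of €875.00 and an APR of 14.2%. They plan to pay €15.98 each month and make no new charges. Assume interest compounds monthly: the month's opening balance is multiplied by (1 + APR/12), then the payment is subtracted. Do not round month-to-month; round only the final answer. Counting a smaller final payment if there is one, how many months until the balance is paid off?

Monthly rate r = 14.2%/12 = 1.18333% = 0.0118333.
Recurrence: B ← B·(1+r) − €15.98.
Month 1: interest €10.35; balance after payment €869.37.
Month 2: interest €10.29; balance after payment €863.68.
Closed form: n = −ln(1 − rB₀/P)/ln(1+r) = −ln(0.35205)/ln(1.01183) ≈ 88.744, so the balance reaches zero during payment 89.

89 payments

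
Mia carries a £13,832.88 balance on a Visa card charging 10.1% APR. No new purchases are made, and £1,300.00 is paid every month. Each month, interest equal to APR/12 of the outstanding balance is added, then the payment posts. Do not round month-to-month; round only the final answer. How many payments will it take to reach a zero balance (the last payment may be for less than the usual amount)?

Monthly rate r = 10.1%/12 = 0.841667% = 0.00841667.
Recurrence: B ← B·(1+r) − £1,300.00.
Month 1: interest £116.43; balance after payment £12,649.31.
Month 2: interest £106.46; balance after payment £11,455.77.
Closed form: n = −ln(1 − rB₀/P)/ln(1+r) = −ln(0.91044)/ln(1.00842) ≈ 11.195, so the balance reaches zero during payment 12.

12 months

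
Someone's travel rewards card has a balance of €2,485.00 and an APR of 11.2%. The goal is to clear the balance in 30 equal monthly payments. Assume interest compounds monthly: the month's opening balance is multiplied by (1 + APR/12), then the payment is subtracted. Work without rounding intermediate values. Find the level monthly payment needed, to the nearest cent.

€95.35

Monthly rate r = 11.2%/12 = 0.933333% = 0.00933333.
Level-payment amortization: P = B₀·r / (1 − (1+r)^(−n)) = 2485.00·0.00933333 / (1 − 1.00933^(−30)).
Denominator 1 − (1+r)^(−30) = 0.243234166.
P = 23.1933 / 0.243234166 ≈ 95.35.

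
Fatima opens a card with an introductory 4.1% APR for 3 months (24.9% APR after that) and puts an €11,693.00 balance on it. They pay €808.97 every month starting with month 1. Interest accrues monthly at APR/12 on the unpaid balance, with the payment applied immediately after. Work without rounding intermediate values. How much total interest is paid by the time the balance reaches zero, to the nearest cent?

€1,574.17

Promo months 1–3 at r₀ = 4.1%/12 = 0.00341667; months 4+ at r₁ = 24.9%/12 = 0.02075.
After month 3: iterate B ← B·(1+r₀) − €808.97 for 3 months → €9,378.05.
Then at r₁ with €808.97/mo: n₂ = −ln(1 − r₁·B/P)/ln(1+r₁) ≈ 13.40 → 14 more payments.
Total paid = 16·€808.97 + €323.65 = €13,267.17; interest = €13,267.17 − €11,693.00 = €1,574.17.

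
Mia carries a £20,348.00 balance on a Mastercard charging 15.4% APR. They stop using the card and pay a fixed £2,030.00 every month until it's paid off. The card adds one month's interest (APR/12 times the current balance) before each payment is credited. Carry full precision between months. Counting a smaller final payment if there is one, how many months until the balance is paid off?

11 months

Monthly rate r = 15.4%/12 = 1.28333% = 0.0128333.
Recurrence: B ← B·(1+r) − £2,030.00.
Month 1: interest £261.13; balance after payment £18,579.13.
Month 2: interest £238.43; balance after payment £16,787.56.
Closed form: n = −ln(1 − rB₀/P)/ln(1+r) = −ln(0.87136)/ln(1.01283) ≈ 10.798, so the balance reaches zero during payment 11.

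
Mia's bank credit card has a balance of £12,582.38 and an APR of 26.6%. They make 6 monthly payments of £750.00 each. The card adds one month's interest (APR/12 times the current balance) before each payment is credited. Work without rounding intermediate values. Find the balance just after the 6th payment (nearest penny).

£9,594.49

Monthly rate r = 26.6%/12 = 2.21667% = 0.0221667.
Each month: B ← B·(1+r) − £750.00.
Month 1: interest £278.91; balance after payment £12,111.29.
Month 2: interest £268.47; balance after payment £11,629.76.
Month 3: interest £257.79; balance after payment £11,137.55.
Month 4: interest £246.88; balance after payment £10,634.43.
Month 5: interest £235.73; balance after payment £10,120.16.
Month 6: interest £224.33; balance after payment £9,594.49.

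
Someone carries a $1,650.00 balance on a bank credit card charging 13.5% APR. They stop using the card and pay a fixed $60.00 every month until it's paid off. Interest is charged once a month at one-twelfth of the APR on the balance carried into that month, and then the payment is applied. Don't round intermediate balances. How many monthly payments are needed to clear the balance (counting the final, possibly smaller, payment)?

Monthly rate r = 13.5%/12 = 1.125% = 0.01125.
Recurrence: B ← B·(1+r) − $60.00.
Month 1: interest $18.56; balance after payment $1,608.56.
Month 2: interest $18.10; balance after payment $1,566.66.
Closed form: n = −ln(1 − rB₀/P)/ln(1+r) = −ln(0.69063)/ln(1.01125) ≈ 33.088, so the balance reaches zero during payment 34.

34 payments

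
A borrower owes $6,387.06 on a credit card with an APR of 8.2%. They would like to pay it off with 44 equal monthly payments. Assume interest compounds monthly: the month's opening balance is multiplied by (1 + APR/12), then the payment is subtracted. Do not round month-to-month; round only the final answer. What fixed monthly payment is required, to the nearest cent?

$168.57

Monthly rate r = 8.2%/12 = 0.683333% = 0.00683333.
Level-payment amortization: P = B₀·r / (1 − (1+r)^(−n)) = 6387.06·0.00683333 / (1 − 1.00683^(−44)).
Denominator 1 − (1+r)^(−44) = 0.258918034.
P = 43.6449 / 0.258918034 ≈ 168.57.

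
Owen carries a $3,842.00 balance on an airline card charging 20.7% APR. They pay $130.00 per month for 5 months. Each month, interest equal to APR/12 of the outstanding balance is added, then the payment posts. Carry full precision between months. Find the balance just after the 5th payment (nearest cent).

Monthly rate r = 20.7%/12 = 1.725% = 0.01725.
Each month: B ← B·(1+r) − $130.00.
Month 1: interest $66.27; balance after payment $3,778.27.
Month 2: interest $65.18; balance after payment $3,713.45.
Month 3: interest $64.06; balance after payment $3,647.51.
Month 4: interest $62.92; balance after payment $3,580.43.
Month 5: interest $61.76; balance after payment $3,512.19.

$3,512.19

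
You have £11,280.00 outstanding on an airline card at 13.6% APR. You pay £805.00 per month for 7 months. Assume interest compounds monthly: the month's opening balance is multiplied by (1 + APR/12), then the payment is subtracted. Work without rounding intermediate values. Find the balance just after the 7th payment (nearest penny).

£6,375.64

Monthly rate r = 13.6%/12 = 1.13333% = 0.0113333.
Each month: B ← B·(1+r) − £805.00.
Month 1: interest £127.84; balance after payment £10,602.84.
Month 2: interest £120.17; balance after payment £9,918.01.
Month 3: interest £112.40; balance after payment £9,225.41.
Month 4: interest £104.55; balance after payment £8,524.96.
Month 5: interest £96.62; balance after payment £7,816.58.
Month 6: interest £88.59; balance after payment £7,100.17.
Month 7: interest £80.47; balance after payment £6,375.64.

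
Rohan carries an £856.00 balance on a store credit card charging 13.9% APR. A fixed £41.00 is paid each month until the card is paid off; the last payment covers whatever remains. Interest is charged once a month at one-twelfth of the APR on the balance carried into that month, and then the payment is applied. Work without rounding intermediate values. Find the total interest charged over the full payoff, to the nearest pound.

Monthly rate r = 13.9%/12 = 1.15833% = 0.0115833.
Payoff takes n = ⌈−ln(1 − rB₀/P)/ln(1+r)⌉ = ⌈24.040⌉ = 25 payments; the last is £1.63.
Total paid = 24·£41.00 + £1.63 = £985.63.
Total interest = total paid − principal = £985.63 − £856.00 = £129.63.

£130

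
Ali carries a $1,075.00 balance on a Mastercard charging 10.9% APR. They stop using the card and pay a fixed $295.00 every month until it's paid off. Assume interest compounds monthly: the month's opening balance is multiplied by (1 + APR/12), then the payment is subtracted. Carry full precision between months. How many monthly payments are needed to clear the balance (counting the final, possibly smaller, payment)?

4 payments

Monthly rate r = 10.9%/12 = 0.908333% = 0.00908333.
Recurrence: B ← B·(1+r) − $295.00.
Month 1: interest $9.76; balance after payment $789.76.
Month 2: interest $7.17; balance after payment $501.94.
Month 3: interest $4.56; balance after payment $211.50.
Month 4: interest $1.92; balance after payment $0.00.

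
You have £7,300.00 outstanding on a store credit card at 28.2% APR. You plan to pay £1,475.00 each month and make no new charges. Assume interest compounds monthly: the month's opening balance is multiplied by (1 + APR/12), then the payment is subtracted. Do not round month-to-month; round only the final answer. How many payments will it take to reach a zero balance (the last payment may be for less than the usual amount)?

6 months

Monthly rate r = 28.2%/12 = 2.35% = 0.0235.
Recurrence: B ← B·(1+r) − £1,475.00.
Month 1: interest £171.55; balance after payment £5,996.55.
Month 2: interest £140.92; balance after payment £4,662.47.
Month 3: interest £109.57; balance after payment £3,297.04.
Month 4: interest £77.48; balance after payment £1,899.52.
Month 5: interest £44.64; balance after payment £469.16.
Month 6: interest £11.03; balance after payment £0.00.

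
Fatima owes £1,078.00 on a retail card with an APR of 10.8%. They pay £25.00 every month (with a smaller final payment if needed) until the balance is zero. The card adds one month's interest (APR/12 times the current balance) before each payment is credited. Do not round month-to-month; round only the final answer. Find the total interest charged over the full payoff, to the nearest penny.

£292.46

Monthly rate r = 10.8%/12 = 0.9% = 0.009.
Payoff takes n = ⌈−ln(1 − rB₀/P)/ln(1+r)⌉ = ⌈54.818⌉ = 55 payments; the last is £20.46.
Total paid = 54·£25.00 + £20.46 = £1,370.46.
Total interest = total paid − principal = £1,370.46 − £1,078.00 = £292.46.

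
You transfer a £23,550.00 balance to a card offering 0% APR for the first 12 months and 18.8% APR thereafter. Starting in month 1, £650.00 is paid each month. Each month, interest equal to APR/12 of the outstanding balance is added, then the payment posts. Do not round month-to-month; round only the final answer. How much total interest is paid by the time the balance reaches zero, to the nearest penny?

£4,213.46

Promo months 1–12 at r₀ = 0%/12 = 0; months 13+ at r₁ = 18.8%/12 = 0.0156667.
After month 12 (no interest yet): B = £23,550.00 − 12·£650.00 = £15,750.00.
Then at r₁ with £650.00/mo: n₂ = −ln(1 − r₁·B/P)/ln(1+r₁) ≈ 30.71 → 31 more payments.
Total paid = 42·£650.00 + £463.46 = £27,763.46; interest = £27,763.46 − £23,550.00 = £4,213.46.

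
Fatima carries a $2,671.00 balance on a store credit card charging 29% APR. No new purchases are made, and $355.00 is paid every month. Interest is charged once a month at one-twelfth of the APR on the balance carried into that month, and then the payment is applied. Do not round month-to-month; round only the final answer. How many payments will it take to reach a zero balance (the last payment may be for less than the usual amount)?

9 months

Monthly rate r = 29%/12 = 2.41667% = 0.0241667.
Recurrence: B ← B·(1+r) − $355.00.
Month 1: interest $64.55; balance after payment $2,380.55.
Month 2: interest $57.53; balance after payment $2,083.08.
Closed form: n = −ln(1 − rB₀/P)/ln(1+r) = −ln(0.81817)/ln(1.02417) ≈ 8.404, so the balance reaches zero during payment 9.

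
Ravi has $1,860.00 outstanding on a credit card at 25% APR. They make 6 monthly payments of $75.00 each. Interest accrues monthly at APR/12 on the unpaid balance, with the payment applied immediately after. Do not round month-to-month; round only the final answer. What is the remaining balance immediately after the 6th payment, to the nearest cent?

Monthly rate r = 25%/12 = 2.08333% = 0.0208333.
Each month: B ← B·(1+r) − $75.00.
Month 1: interest $38.75; balance after payment $1,823.75.
Month 2: interest $37.99; balance after payment $1,786.74.
Month 3: interest $37.22; balance after payment $1,748.97.
Month 4: interest $36.44; balance after payment $1,710.41.
Month 5: interest $35.63; balance after payment $1,671.04.
Month 6: interest $34.81; balance after payment $1,630.85.

$1,630.85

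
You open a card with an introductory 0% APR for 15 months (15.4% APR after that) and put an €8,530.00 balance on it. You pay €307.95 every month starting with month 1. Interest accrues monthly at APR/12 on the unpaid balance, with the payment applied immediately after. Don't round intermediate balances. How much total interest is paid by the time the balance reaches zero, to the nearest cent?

Promo months 1–15 at r₀ = 0%/12 = 0; months 16+ at r₁ = 15.4%/12 = 0.0128333.
After month 15 (no interest yet): B = €8,530.00 − 15·€307.95 = €3,910.75.
Then at r₁ with €307.95/mo: n₂ = −ln(1 − r₁·B/P)/ln(1+r₁) ≈ 13.95 → 14 more payments.
Total paid = 28·€307.95 + €293.00 = €8,915.60; interest = €8,915.60 − €8,530.00 = €385.60.

€385.60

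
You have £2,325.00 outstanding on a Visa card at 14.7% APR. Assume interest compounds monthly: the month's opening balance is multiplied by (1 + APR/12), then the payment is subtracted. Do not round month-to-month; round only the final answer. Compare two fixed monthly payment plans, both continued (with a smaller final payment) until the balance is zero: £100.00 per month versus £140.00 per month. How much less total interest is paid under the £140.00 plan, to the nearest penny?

£137.79

Monthly rate r = 14.7%/12 = 1.225% = 0.01225.
At £100.00/mo: n = ⌈−ln(1 − rB₀/P)/ln(1+r)⌉ = 28 payments (last £53.29); total interest = total paid − £2,325.00 = £428.29.
At £140.00/mo: 19 payments (last £95.50); total interest £290.50.
Interest saved = £428.29 − £290.50 = £137.79.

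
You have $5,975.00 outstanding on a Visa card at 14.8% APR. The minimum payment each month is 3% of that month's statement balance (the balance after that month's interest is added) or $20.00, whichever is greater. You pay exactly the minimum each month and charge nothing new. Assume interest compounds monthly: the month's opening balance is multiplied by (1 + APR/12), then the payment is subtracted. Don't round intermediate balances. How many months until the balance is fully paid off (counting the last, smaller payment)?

Monthly rate r = 14.8%/12 = 1.23333% = 0.0123333.
While 3% of the post-interest balance exceeds $20.00, each month B ← (B·(1+r))·(1 − 0.03), i.e. B shrinks by the factor (1+r)·0.97 = 0.98196.
This holds for months 1–122. Entering month 123 the balance is $648.58; 3% of the post-interest balance is now below $20.00, so the flat $20.00 minimum applies from here.
From month 123 a fixed $20.00 at rate r clears $648.58 in 42 more payments. Total: 122 + 42 = 164 months.

164 months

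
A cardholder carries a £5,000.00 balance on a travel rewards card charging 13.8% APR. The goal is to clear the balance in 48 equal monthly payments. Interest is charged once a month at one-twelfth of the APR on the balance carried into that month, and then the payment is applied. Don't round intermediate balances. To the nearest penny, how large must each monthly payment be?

£136.13

Monthly rate r = 13.8%/12 = 1.15% = 0.0115.
Level-payment amortization: P = B₀·r / (1 − (1+r)^(−n)) = 5000.00·0.0115 / (1 − 1.0115^(−48)).
Denominator 1 − (1+r)^(−48) = 0.422386388.
P = 57.5 / 0.422386388 ≈ 136.13.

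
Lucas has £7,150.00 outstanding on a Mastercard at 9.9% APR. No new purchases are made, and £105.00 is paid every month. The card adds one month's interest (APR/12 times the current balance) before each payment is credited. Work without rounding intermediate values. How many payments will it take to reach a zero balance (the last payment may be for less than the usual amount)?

Monthly rate r = 9.9%/12 = 0.825% = 0.00825.
Recurrence: B ← B·(1+r) − £105.00.
Month 1: interest £58.99; balance after payment £7,103.99.
Month 2: interest £58.61; balance after payment £7,057.60.
Closed form: n = −ln(1 − rB₀/P)/ln(1+r) = −ln(0.43821)/ln(1.00825) ≈ 100.418, so the balance reaches zero during payment 101.

101 months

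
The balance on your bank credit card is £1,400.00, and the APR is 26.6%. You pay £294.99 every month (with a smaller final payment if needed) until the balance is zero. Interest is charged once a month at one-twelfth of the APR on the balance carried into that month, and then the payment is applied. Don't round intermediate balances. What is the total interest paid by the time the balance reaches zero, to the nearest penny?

Monthly rate r = 26.6%/12 = 2.21667% = 0.0221667.
Payoff takes n = ⌈−ln(1 − rB₀/P)/ln(1+r)⌉ = ⌈5.070⌉ = 6 payments; the last is £20.85.
Total paid = 5·£294.99 + £20.85 = £1,495.80.
Total interest = total paid − principal = £1,495.80 − £1,400.00 = £95.80.

£95.80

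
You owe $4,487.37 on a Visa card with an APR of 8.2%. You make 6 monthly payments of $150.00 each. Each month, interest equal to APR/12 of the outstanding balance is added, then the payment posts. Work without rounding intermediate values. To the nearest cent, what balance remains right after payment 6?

$3,759.01

Monthly rate r = 8.2%/12 = 0.683333% = 0.00683333.
Each month: B ← B·(1+r) − $150.00.
Month 1: interest $30.66; balance after payment $4,368.03.
Month 2: interest $29.85; balance after payment $4,247.88.
Month 3: interest $29.03; balance after payment $4,126.91.
Month 4: interest $28.20; balance after payment $4,005.11.
Month 5: interest $27.37; balance after payment $3,882.48.
Month 6: interest $26.53; balance after payment $3,759.01.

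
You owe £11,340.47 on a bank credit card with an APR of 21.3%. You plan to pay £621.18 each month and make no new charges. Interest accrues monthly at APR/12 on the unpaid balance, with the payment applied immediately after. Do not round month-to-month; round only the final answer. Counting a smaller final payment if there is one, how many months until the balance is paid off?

Monthly rate r = 21.3%/12 = 1.775% = 0.01775.
Recurrence: B ← B·(1+r) − £621.18.
Month 1: interest £201.29; balance after payment £10,920.58.
Month 2: interest £193.84; balance after payment £10,493.24.
Closed form: n = −ln(1 − rB₀/P)/ln(1+r) = −ln(0.67595)/ln(1.01775) ≈ 22.259, so the balance reaches zero during payment 23.

23 payments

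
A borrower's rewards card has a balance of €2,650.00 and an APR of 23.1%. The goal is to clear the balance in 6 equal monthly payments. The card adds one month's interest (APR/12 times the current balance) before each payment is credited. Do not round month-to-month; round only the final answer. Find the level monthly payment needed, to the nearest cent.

Monthly rate r = 23.1%/12 = 1.925% = 0.01925.
Level-payment amortization: P = B₀·r / (1 − (1+r)^(−n)) = 2650.00·0.01925 / (1 − 1.01925^(−6)).
Denominator 1 − (1+r)^(−6) = 0.108100995.
P = 51.0125 / 0.108100995 ≈ 471.90.

€471.90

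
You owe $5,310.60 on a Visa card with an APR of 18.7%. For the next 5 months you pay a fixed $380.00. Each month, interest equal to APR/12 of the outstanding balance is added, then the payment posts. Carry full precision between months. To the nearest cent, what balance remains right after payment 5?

Monthly rate r = 18.7%/12 = 1.55833% = 0.0155833.
Each month: B ← B·(1+r) − $380.00.
Month 1: interest $82.76; balance after payment $5,013.36.
Month 2: interest $78.12; balance after payment $4,711.48.
Month 3: interest $73.42; balance after payment $4,404.90.
Month 4: interest $68.64; balance after payment $4,093.55.
Month 5: interest $63.79; balance after payment $3,777.34.

$3,777.34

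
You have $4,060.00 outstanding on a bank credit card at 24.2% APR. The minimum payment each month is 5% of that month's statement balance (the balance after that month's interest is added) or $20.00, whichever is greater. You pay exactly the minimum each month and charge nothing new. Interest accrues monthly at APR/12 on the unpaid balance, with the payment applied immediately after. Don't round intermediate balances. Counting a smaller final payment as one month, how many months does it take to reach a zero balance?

Monthly rate r = 24.2%/12 = 2.01667% = 0.0201667.
While 5% of the post-interest balance exceeds $20.00, each month B ← (B·(1+r))·(1 − 0.05), i.e. B shrinks by the factor (1+r)·0.95 = 0.96916.
This holds for months 1–75. Entering month 76 the balance is $387.37; 5% of the post-interest balance is now below $20.00, so the flat $20.00 minimum applies from here.
From month 76 a fixed $20.00 at rate r clears $387.37 in 25 more payments. Total: 75 + 25 = 100 months.

100 months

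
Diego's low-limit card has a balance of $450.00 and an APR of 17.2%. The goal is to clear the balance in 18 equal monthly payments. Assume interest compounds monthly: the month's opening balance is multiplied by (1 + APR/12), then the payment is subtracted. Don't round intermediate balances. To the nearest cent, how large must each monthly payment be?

$28.54

Monthly rate r = 17.2%/12 = 1.43333% = 0.0143333.
Level-payment amortization: P = B₀·r / (1 − (1+r)^(−n)) = 450.00·0.0143333 / (1 − 1.01433^(−18)).
Denominator 1 − (1+r)^(−18) = 0.225988448.
P = 6.45 / 0.225988448 ≈ 28.54.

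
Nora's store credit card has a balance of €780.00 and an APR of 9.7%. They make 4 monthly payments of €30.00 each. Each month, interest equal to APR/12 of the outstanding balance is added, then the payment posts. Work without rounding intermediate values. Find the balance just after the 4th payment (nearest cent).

€684.06

Monthly rate r = 9.7%/12 = 0.808333% = 0.00808333.
Each month: B ← B·(1+r) − €30.00.
Month 1: interest €6.30; balance after payment €756.30.
Month 2: interest €6.11; balance after payment €732.42.
Month 3: interest €5.92; balance after payment €708.34.
Month 4: interest €5.73; balance after payment €684.06.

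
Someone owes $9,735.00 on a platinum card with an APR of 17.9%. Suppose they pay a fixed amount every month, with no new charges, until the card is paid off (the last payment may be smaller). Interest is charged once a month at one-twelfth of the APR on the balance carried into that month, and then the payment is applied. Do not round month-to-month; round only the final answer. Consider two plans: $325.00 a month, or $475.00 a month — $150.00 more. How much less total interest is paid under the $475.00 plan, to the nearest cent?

Monthly rate r = 17.9%/12 = 1.49167% = 0.0149167.
At $325.00/mo: n = ⌈−ln(1 − rB₀/P)/ln(1+r)⌉ = 40 payments (last $320.56); total interest = total paid − $9,735.00 = $3,260.56.
At $475.00/mo: 25 payments (last $306.02); total interest $1,971.02.
Interest saved = $3,260.56 − $1,971.02 = $1,289.54.

$1,289.54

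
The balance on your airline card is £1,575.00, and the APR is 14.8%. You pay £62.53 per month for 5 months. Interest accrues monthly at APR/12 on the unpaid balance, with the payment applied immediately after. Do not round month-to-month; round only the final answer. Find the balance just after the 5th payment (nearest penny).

Monthly rate r = 14.8%/12 = 1.23333% = 0.0123333.
Each month: B ← B·(1+r) − £62.53.
Month 1: interest £19.43; balance after payment £1,531.89.
Month 2: interest £18.89; balance after payment £1,488.26.
Month 3: interest £18.36; balance after payment £1,444.08.
Month 4: interest £17.81; balance after payment £1,399.36.
Month 5: interest £17.26; balance after payment £1,354.09.

£1,354.09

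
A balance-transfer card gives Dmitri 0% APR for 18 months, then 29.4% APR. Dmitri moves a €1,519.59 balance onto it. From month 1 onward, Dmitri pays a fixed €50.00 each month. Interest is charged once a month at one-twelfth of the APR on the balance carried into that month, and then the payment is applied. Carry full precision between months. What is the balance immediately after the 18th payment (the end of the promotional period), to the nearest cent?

€619.59

Promo months 1–18 at r₀ = 0%/12 = 0; months 19+ at r₁ = 29.4%/12 = 0.0245.
After month 18 (no interest yet): B = €1,519.59 − 18·€50.00 = €619.59.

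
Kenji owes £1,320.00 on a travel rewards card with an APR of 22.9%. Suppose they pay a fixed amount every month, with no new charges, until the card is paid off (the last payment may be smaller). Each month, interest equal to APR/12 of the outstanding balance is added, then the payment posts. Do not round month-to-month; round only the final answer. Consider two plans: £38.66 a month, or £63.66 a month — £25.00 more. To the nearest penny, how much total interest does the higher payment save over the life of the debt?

Monthly rate r = 22.9%/12 = 1.90833% = 0.0190833.
At £38.66/mo: n = ⌈−ln(1 − rB₀/P)/ln(1+r)⌉ = 56 payments (last £30.02); total interest = total paid − £1,320.00 = £836.32.
At £63.66/mo: 27 payments (last £41.18); total interest £376.34.
Interest saved = £836.32 − £376.34 = £459.98.

£459.98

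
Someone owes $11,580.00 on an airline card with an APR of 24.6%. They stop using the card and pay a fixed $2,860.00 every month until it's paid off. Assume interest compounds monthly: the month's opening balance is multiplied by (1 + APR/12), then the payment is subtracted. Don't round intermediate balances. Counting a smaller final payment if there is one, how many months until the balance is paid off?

Monthly rate r = 24.6%/12 = 2.05% = 0.0205.
Recurrence: B ← B·(1+r) − $2,860.00.
Month 1: interest $237.39; balance after payment $8,957.39.
Month 2: interest $183.63; balance after payment $6,281.02.
Month 3: interest $128.76; balance after payment $3,549.78.
Month 4: interest $72.77; balance after payment $762.55.
Month 5: interest $15.63; balance after payment $0.00.

5 payments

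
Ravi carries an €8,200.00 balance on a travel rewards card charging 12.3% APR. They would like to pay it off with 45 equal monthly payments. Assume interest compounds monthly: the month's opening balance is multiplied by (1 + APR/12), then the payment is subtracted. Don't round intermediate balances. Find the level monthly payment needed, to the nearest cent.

€228.38

Monthly rate r = 12.3%/12 = 1.025% = 0.01025.
Level-payment amortization: P = B₀·r / (1 − (1+r)^(−n)) = 8200.00·0.01025 / (1 − 1.01025^(−45)).
Denominator 1 − (1+r)^(−45) = 0.368022903.
P = 84.05 / 0.368022903 ≈ 228.38.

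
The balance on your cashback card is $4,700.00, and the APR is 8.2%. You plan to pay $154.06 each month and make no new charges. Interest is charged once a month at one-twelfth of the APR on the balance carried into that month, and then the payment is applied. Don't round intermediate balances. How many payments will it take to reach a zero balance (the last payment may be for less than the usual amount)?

35 months

Monthly rate r = 8.2%/12 = 0.683333% = 0.00683333.
Recurrence: B ← B·(1+r) − $154.06.
Month 1: interest $32.12; balance after payment $4,578.06.
Month 2: interest $31.28; balance after payment $4,455.28.
Closed form: n = −ln(1 − rB₀/P)/ln(1+r) = −ln(0.79153)/ln(1.00683) ≈ 34.329, so the balance reaches zero during payment 35.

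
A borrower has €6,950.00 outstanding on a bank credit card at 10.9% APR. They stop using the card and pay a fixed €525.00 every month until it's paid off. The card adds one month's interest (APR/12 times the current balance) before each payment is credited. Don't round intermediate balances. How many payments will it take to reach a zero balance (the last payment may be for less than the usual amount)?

Monthly rate r = 10.9%/12 = 0.908333% = 0.00908333.
Recurrence: B ← B·(1+r) − €525.00.
Month 1: interest €63.13; balance after payment €6,488.13.
Month 2: interest €58.93; balance after payment €6,022.06.
Closed form: n = −ln(1 − rB₀/P)/ln(1+r) = −ln(0.87975)/ln(1.00908) ≈ 14.168, so the balance reaches zero during payment 15.

15 months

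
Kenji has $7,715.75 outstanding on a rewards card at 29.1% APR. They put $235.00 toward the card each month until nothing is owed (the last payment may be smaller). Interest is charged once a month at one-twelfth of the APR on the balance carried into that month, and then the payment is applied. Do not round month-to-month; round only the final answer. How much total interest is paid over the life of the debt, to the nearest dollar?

Monthly rate r = 29.1%/12 = 2.425% = 0.02425.
Payoff takes n = ⌈−ln(1 − rB₀/P)/ln(1+r)⌉ = ⌈66.384⌉ = 67 payments; the last is $91.02.
Total paid = 66·$235.00 + $91.02 = $15,601.02.
Total interest = total paid − principal = $15,601.02 − $7,715.75 = $7,885.27.

$7,885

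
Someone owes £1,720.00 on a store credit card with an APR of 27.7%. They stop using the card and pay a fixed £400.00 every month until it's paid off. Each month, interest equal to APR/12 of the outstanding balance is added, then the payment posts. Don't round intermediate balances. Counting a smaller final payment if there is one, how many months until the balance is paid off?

Monthly rate r = 27.7%/12 = 2.30833% = 0.0230833.
Recurrence: B ← B·(1+r) − £400.00.
Month 1: interest £39.70; balance after payment £1,359.70.
Month 2: interest £31.39; balance after payment £991.09.
Month 3: interest £22.88; balance after payment £613.97.
Month 4: interest £14.17; balance after payment £228.14.
Month 5: interest £5.27; balance after payment £0.00.

5 months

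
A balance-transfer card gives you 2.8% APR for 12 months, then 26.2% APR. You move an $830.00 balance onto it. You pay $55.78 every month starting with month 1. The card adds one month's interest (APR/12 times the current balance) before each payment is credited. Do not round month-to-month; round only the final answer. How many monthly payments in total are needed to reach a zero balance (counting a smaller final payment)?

16 payments

Promo months 1–12 at r₀ = 2.8%/12 = 0.00233333; months 13+ at r₁ = 26.2%/12 = 0.0218333.
After month 12: iterate B ← B·(1+r₀) − $55.78 for 12 months → $175.52.
Then at r₁ with $55.78/mo: n₂ = −ln(1 − r₁·B/P)/ln(1+r₁) ≈ 3.30 → 4 more payments.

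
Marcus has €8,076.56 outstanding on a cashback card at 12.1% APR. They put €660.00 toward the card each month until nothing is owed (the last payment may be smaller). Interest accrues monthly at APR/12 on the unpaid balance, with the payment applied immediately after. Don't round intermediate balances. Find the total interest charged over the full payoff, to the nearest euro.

€587

Monthly rate r = 12.1%/12 = 1.00833% = 0.0100833.
Payoff takes n = ⌈−ln(1 − rB₀/P)/ln(1+r)⌉ = ⌈13.126⌉ = 14 payments; the last is €83.80.
Total paid = 13·€660.00 + €83.80 = €8,663.80.
Total interest = total paid − principal = €8,663.80 − €8,076.56 = €587.24.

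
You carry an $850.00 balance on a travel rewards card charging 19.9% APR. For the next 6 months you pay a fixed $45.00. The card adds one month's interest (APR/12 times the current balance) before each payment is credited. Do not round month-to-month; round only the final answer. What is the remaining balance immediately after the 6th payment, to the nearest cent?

Monthly rate r = 19.9%/12 = 1.65833% = 0.0165833.
Each month: B ← B·(1+r) − $45.00.
Month 1: interest $14.10; balance after payment $819.10.
Month 2: interest $13.58; balance after payment $787.68.
Month 3: interest $13.06; balance after payment $755.74.
Month 4: interest $12.53; balance after payment $723.27.
Month 5: interest $11.99; balance after payment $690.27.
Month 6: interest $11.45; balance after payment $656.72.

$656.72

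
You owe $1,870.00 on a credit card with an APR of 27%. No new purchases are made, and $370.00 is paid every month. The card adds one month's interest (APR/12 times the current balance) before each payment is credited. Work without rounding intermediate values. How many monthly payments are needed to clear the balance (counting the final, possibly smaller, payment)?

6 payments

Monthly rate r = 27%/12 = 2.25% = 0.0225.
Recurrence: B ← B·(1+r) − $370.00.
Month 1: interest $42.07; balance after payment $1,542.08.
Month 2: interest $34.70; balance after payment $1,206.77.
Month 3: interest $27.15; balance after payment $863.92.
Month 4: interest $19.44; balance after payment $513.36.
Month 5: interest $11.55; balance after payment $154.91.
Month 6: interest $3.49; balance after payment $0.00.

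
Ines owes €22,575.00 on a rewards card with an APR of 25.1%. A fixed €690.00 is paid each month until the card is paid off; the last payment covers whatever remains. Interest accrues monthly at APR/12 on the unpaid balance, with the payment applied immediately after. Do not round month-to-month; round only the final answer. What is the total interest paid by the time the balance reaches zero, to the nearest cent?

€15,860.98

Monthly rate r = 25.1%/12 = 2.09167% = 0.0209167.
Payoff takes n = ⌈−ln(1 − rB₀/P)/ln(1+r)⌉ = ⌈55.702⌉ = 56 payments; the last is €485.98.
Total paid = 55·€690.00 + €485.98 = €38,435.98.
Total interest = total paid − principal = €38,435.98 − €22,575.00 = €15,860.98.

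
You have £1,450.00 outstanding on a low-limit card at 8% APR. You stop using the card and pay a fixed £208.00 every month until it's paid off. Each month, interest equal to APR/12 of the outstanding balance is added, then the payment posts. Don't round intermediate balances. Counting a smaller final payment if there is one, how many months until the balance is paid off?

Monthly rate r = 8%/12 = 0.666667% = 0.00666667.
Recurrence: B ← B·(1+r) − £208.00.
Month 1: interest £9.67; balance after payment £1,251.67.
Month 2: interest £8.34; balance after payment £1,052.01.
Closed form: n = −ln(1 − rB₀/P)/ln(1+r) = −ln(0.95353)/ln(1.00667) ≈ 7.162, so the balance reaches zero during payment 8.

8 payments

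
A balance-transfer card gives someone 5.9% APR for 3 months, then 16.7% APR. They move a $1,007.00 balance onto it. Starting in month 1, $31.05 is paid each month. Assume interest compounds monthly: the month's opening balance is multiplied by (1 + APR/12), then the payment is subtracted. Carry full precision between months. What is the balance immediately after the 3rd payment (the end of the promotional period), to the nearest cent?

Promo months 1–3 at r₀ = 5.9%/12 = 0.00491667; months 4+ at r₁ = 16.7%/12 = 0.0139167.
After month 3: iterate B ← B·(1+r₀) − $31.05 for 3 months → $928.32.

$928.32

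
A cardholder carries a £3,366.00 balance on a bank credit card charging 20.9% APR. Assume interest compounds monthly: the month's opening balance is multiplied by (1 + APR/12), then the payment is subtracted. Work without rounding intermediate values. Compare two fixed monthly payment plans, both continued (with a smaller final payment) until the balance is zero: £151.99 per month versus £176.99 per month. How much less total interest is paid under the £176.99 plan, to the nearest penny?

£165.41

Monthly rate r = 20.9%/12 = 1.74167% = 0.0174167.
At £151.99/mo: n = ⌈−ln(1 − rB₀/P)/ln(1+r)⌉ = 29 payments (last £33.89); total interest = total paid − £3,366.00 = £923.61.
At £176.99/mo: 24 payments (last £53.43); total interest £758.20.
Interest saved = £923.61 − £758.20 = £165.41.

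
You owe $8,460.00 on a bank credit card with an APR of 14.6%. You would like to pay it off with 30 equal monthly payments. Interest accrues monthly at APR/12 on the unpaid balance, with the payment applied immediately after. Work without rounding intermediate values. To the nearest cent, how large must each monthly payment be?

$338.28

Monthly rate r = 14.6%/12 = 1.21667% = 0.0121667.
Level-payment amortization: P = B₀·r / (1 − (1+r)^(−n)) = 8460.00·0.0121667 / (1 − 1.01217^(−30)).
Denominator 1 − (1+r)^(−30) = 0.304272648.
P = 102.93 / 0.304272648 ≈ 338.28.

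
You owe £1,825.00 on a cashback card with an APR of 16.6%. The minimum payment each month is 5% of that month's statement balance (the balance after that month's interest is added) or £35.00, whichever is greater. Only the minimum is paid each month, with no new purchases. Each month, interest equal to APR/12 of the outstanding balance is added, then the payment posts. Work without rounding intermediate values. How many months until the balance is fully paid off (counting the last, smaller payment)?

Monthly rate r = 16.6%/12 = 1.38333% = 0.0138333.
While 5% of the post-interest balance exceeds £35.00, each month B ← (B·(1+r))·(1 − 0.05), i.e. B shrinks by the factor (1+r)·0.95 = 0.96314.
This holds for months 1–26. Entering month 27 the balance is £687.40; 5% of the post-interest balance is now below £35.00, so the flat £35.00 minimum applies from here.
From month 27 a fixed £35.00 at rate r clears £687.40 in 24 more payments. Total: 26 + 24 = 50 months.

50 months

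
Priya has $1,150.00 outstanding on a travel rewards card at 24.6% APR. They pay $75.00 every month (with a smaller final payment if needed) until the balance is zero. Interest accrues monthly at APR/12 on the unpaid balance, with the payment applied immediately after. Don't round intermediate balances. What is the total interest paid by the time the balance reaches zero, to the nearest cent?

Monthly rate r = 24.6%/12 = 2.05% = 0.0205.
Payoff takes n = ⌈−ln(1 − rB₀/P)/ln(1+r)⌉ = ⌈18.596⌉ = 19 payments; the last is $44.89.
Total paid = 18·$75.00 + $44.89 = $1,394.89.
Total interest = total paid − principal = $1,394.89 − $1,150.00 = $244.89.

$244.89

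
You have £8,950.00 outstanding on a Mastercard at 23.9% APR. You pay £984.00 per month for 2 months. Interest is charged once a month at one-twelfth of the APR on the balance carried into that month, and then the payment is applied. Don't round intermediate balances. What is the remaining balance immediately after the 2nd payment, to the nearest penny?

Monthly rate r = 23.9%/12 = 1.99167% = 0.0199167.
Each month: B ← B·(1+r) − £984.00.
Month 1: interest £178.25; balance after payment £8,144.25.
Month 2: interest £162.21; balance after payment £7,322.46.

£7,322.46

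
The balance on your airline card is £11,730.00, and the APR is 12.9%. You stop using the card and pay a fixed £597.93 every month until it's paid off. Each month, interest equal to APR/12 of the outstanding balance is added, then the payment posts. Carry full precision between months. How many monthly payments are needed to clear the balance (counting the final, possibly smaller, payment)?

Monthly rate r = 12.9%/12 = 1.075% = 0.01075.
Recurrence: B ← B·(1+r) − £597.93.
Month 1: interest £126.10; balance after payment £11,258.17.
Month 2: interest £121.03; balance after payment £10,781.26.
Closed form: n = −ln(1 − rB₀/P)/ln(1+r) = −ln(0.78911)/ln(1.01075) ≈ 22.151, so the balance reaches zero during payment 23.

23 months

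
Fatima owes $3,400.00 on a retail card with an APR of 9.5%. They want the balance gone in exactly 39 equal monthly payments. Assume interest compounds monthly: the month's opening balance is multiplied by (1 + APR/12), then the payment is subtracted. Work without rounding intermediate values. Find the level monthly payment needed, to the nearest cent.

Monthly rate r = 9.5%/12 = 0.791667% = 0.00791667.
Level-payment amortization: P = B₀·r / (1 − (1+r)^(−n)) = 3400.00·0.00791667 / (1 − 1.00792^(−39)).
Denominator 1 − (1+r)^(−39) = 0.264742335.
P = 26.9167 / 0.264742335 ≈ 101.67.

$101.67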